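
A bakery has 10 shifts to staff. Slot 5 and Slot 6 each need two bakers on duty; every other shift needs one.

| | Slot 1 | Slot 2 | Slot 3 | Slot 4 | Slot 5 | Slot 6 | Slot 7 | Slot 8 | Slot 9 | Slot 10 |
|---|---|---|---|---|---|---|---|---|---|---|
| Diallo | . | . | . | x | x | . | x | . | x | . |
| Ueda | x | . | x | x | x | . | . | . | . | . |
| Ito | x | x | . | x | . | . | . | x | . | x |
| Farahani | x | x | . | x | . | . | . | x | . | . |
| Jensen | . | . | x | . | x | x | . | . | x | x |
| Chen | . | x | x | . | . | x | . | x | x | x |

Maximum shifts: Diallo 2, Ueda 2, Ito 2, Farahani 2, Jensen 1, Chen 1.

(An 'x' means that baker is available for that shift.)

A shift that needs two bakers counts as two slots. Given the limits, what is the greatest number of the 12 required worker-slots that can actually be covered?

Total capacity across all bakers is 2+2+2+2+1+1 = 10, and 12 slots are needed, so at most 10 can be filled.
An assignment achieving 10: Slot 1→Ueda, Slot 2→Ito, Slot 3→Ueda, Slot 4→Farahani, Slot 5→Diallo, Slot 6→Jensen+Chen, Slot 7→Diallo, Slot 8→Farahani, Slot 10→Ito.
Loads: Diallo 2/2, Ueda 2/2, Ito 2/2, Farahani 2/2, Jensen 1/1, Chen 1/1.

10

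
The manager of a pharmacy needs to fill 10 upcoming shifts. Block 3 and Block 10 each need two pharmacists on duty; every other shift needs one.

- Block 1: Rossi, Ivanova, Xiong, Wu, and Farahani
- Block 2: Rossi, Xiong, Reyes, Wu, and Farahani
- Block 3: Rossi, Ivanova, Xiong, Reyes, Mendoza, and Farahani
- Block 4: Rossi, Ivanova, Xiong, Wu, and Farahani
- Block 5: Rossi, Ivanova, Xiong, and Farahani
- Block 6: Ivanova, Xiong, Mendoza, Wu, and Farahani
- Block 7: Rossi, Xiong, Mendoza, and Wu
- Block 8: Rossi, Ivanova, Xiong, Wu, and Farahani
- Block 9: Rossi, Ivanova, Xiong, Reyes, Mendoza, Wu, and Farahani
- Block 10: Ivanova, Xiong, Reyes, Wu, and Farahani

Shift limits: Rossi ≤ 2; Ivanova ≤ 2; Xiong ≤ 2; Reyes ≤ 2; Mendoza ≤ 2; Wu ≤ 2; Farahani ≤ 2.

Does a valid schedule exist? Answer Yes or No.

Yes

One valid schedule: Block 1→Ivanova, Block 2→Xiong, Block 3→Mendoza+Farahani, Block 4→Ivanova, Block 5→Rossi, Block 6→Xiong, Block 7→Rossi, Block 8→Wu, Block 9→Reyes, Block 10→Reyes+Wu.
Loads: Rossi 2/2, Ivanova 2/2, Xiong 2/2, Reyes 2/2, Mendoza 1/2, Wu 2/2, Farahani 1/2 — all within limits.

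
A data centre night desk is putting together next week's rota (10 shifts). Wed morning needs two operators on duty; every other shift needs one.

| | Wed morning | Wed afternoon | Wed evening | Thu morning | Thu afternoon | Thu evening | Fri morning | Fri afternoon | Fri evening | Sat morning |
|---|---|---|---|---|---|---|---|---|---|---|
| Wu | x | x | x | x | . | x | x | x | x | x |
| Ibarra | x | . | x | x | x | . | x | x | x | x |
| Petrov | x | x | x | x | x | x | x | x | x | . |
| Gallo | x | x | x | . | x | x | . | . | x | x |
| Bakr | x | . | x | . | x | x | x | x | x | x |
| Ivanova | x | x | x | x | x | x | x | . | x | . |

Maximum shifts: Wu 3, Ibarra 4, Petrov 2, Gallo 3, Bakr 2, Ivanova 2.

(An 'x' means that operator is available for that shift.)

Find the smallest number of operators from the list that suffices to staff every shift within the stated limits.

11 slots to fill and no one can take more than 4, so at least ⌈11/4⌉ = 3 operators are needed.
Any 3 operators together have capacity at most 4+3+3 = 10 < 11 slots, so 3 can never suffice.
Wu, Ibarra, Petrov, and Gallo alone can cover everything: Wed morning→Petrov+Gallo, Wed afternoon→Wu, Wed evening→Petrov, Thu morning→Wu, Thu afternoon→Ibarra, Thu evening→Wu, Fri morning→Ibarra, Fri afternoon→Ibarra, Fri evening→Gallo, Sat morning→Ibarra.

4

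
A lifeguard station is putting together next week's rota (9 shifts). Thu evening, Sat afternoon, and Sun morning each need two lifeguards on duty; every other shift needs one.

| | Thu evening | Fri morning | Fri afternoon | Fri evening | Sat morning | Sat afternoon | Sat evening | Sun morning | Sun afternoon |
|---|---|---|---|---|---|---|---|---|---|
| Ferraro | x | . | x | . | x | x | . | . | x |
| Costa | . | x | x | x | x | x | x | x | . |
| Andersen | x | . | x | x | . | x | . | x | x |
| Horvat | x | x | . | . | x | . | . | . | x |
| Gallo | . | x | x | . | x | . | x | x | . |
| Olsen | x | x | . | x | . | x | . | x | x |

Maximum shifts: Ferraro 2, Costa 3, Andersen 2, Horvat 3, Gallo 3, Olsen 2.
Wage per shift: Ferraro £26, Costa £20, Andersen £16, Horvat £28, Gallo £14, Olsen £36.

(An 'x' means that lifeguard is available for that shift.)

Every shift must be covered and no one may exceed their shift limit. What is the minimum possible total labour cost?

£242

Picking the cheapest available lifeguard for each shift independently would cost £196, but that ignores the shift limits.
An optimal schedule: Thu evening→Ferraro+Horvat, Fri morning→Gallo, Fri afternoon→Gallo, Fri evening→Andersen, Sat morning→Costa, Sat afternoon→Costa+Ferraro, Sat evening→Gallo, Sun morning→Andersen+Costa, Sun afternoon→Horvat.
Total: 26 + 28 + 14 + 14 + 16 + 20 + 20 + 26 + 14 + 16 + 20 + 28 = £242.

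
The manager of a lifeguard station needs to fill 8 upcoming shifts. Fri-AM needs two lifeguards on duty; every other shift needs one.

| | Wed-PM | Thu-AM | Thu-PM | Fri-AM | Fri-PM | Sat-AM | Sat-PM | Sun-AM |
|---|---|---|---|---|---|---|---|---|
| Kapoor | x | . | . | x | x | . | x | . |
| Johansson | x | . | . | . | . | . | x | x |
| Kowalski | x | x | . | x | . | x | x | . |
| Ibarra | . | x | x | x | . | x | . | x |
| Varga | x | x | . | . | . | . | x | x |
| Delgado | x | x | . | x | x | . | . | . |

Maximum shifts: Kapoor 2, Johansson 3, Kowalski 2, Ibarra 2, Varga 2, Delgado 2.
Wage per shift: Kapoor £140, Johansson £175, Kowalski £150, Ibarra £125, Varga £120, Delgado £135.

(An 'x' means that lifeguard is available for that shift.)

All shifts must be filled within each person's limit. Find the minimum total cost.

£1190

Thu-PM can only be covered by Ibarra, so that assignment is forced.
Picking the cheapest available lifeguard for each shift independently would cost £1125, but that ignores the shift limits.
An optimal schedule: Wed-PM→Delgado, Thu-AM→Varga, Thu-PM→Ibarra, Fri-AM→Kapoor+Kowalski, Fri-PM→Delgado, Sat-AM→Ibarra, Sat-PM→Kapoor, Sun-AM→Varga.
Total: 135 + 120 + 125 + 140 + 150 + 135 + 125 + 140 + 120 = £1190.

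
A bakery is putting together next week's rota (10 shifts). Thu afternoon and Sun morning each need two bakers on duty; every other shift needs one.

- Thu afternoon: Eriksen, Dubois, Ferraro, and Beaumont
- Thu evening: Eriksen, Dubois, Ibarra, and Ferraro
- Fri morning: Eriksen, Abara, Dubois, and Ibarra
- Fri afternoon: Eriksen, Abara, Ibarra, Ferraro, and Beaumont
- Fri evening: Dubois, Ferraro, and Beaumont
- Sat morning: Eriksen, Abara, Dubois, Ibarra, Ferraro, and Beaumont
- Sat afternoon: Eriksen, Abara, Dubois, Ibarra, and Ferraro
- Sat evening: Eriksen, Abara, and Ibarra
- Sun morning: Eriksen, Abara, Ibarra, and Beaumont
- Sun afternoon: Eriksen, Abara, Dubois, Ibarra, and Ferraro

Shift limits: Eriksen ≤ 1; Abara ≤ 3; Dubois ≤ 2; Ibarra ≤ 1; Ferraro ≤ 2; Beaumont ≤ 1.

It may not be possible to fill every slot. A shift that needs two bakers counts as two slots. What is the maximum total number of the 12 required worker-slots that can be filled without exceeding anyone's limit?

10

Total capacity across all bakers is 1+3+2+1+2+1 = 10, and 12 slots are needed, so at most 10 can be filled.
An assignment achieving 10: Thu afternoon→Dubois+Ferraro, Thu evening→Ibarra, Fri morning→Abara, Fri afternoon→Abara, Fri evening→Dubois, Sat afternoon→Ferraro, Sat evening→Eriksen, Sun morning→Abara+Beaumont.
Loads: Eriksen 1/1, Abara 3/3, Dubois 2/2, Ibarra 1/1, Ferraro 2/2, Beaumont 1/1.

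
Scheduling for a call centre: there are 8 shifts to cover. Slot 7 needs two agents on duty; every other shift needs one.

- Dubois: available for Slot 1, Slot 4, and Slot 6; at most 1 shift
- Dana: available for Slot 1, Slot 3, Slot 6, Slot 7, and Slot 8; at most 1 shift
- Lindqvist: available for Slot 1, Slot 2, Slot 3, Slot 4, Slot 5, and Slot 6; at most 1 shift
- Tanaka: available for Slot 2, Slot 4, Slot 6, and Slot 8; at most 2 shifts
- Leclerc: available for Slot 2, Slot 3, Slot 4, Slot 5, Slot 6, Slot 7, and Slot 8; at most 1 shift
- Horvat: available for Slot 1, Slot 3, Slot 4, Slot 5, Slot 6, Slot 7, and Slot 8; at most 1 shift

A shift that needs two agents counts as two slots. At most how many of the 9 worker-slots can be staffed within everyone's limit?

7

Total capacity across all agents is 1+1+1+2+1+1 = 7, and 9 slots are needed, so at most 7 can be filled.
An assignment achieving 7: Slot 1→Dubois, Slot 2→Lindqvist, Slot 4→Tanaka, Slot 5→Leclerc, Slot 7→Dana+Horvat, Slot 8→Tanaka.
Loads: Dubois 1/1, Dana 1/1, Lindqvist 1/1, Tanaka 2/2, Leclerc 1/1, Horvat 1/1.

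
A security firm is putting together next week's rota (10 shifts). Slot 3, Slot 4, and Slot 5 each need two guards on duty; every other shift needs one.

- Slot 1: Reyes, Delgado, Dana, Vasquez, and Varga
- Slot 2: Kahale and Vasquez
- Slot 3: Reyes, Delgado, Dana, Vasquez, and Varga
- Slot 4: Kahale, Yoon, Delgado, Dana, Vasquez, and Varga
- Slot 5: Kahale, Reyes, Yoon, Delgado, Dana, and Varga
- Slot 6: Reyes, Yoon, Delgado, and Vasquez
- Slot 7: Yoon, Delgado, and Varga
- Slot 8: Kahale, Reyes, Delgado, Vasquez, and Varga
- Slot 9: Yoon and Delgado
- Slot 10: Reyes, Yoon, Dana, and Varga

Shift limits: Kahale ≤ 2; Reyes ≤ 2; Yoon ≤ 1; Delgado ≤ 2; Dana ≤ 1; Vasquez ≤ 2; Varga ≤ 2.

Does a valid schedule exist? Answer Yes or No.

Total capacity is 2+2+1+2+1+2+2 = 12 but 13 worker-slots are needed — infeasible.

No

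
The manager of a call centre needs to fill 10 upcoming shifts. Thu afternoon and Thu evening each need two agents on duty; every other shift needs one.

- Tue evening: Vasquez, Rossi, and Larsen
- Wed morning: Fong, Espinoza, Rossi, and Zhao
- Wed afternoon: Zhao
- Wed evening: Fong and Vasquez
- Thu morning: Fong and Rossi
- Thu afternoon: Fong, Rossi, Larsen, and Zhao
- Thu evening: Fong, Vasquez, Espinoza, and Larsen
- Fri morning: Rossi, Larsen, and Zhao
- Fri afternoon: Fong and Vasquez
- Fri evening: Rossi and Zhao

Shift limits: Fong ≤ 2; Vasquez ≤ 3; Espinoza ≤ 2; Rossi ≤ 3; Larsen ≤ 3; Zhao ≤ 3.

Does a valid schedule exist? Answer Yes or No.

Wed afternoon can only be covered by Zhao, so that assignment is forced.
One valid schedule: Tue evening→Vasquez, Wed morning→Espinoza, Wed afternoon→Zhao, Wed evening→Fong, Thu morning→Fong, Thu afternoon→Rossi+Larsen, Thu evening→Vasquez+Espinoza, Fri morning→Rossi, Fri afternoon→Vasquez, Fri evening→Rossi.
Loads: Fong 2/2, Vasquez 3/3, Espinoza 2/2, Rossi 3/3, Larsen 1/3, Zhao 1/3 — all within limits.

Yes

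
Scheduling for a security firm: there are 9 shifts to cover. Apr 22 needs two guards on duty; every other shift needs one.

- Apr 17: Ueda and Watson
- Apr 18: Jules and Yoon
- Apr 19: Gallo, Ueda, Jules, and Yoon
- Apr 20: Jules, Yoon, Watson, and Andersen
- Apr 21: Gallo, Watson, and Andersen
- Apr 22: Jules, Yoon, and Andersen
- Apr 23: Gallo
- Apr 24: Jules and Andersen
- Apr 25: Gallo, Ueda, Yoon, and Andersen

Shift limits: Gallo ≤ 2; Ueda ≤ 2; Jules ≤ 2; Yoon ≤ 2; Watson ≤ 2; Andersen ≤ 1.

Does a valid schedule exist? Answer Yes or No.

Yes

Apr 23 can only be covered by Gallo, so that assignment is forced.
One valid schedule: Apr 17→Ueda, Apr 18→Jules, Apr 19→Ueda, Apr 20→Watson, Apr 21→Gallo, Apr 22→Yoon+Andersen, Apr 23→Gallo, Apr 24→Jules, Apr 25→Yoon.
Loads: Gallo 2/2, Ueda 2/2, Jules 2/2, Yoon 2/2, Watson 1/2, Andersen 1/1 — all within limits.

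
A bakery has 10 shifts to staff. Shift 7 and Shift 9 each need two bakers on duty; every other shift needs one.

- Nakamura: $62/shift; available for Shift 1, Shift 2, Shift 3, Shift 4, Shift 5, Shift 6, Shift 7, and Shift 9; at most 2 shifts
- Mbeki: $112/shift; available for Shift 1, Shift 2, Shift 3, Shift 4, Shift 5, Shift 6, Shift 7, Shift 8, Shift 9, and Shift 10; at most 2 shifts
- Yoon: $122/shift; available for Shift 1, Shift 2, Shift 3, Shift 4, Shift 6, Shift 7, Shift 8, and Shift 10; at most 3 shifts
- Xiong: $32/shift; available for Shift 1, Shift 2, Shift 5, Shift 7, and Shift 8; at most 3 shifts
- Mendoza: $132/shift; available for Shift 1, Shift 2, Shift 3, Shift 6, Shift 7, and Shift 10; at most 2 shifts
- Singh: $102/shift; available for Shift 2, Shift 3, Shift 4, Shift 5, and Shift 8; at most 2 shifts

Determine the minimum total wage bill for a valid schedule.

$1014

Shift 9 can only be covered by Nakamura and Mbeki, so that assignment is forced.
Picking the cheapest available baker for each shift independently would cost $694, but that ignores the shift limits.
An optimal schedule: Shift 1→Yoon, Shift 2→Singh, Shift 3→Singh, Shift 4→Nakamura, Shift 5→Xiong, Shift 6→Yoon, Shift 7→Xiong+Yoon, Shift 8→Xiong, Shift 9→Nakamura+Mbeki, Shift 10→Mbeki.
Total: 122 + 102 + 102 + 62 + 32 + 122 + 32 + 122 + 32 + 62 + 112 + 112 = $1014.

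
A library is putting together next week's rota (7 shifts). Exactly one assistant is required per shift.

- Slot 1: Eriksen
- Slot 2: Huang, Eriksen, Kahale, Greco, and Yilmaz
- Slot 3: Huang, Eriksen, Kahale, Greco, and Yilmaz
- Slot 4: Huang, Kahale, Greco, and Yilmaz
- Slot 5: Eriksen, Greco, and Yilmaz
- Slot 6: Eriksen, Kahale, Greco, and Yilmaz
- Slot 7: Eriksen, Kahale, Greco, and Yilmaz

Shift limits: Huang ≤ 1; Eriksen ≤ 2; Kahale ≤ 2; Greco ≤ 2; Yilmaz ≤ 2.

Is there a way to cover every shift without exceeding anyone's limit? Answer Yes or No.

Slot 1 can only be covered by Eriksen, so that assignment is forced.
One valid schedule: Slot 1→Eriksen, Slot 2→Greco, Slot 3→Greco, Slot 4→Huang, Slot 5→Eriksen, Slot 6→Kahale, Slot 7→Kahale.
Loads: Huang 1/1, Eriksen 2/2, Kahale 2/2, Greco 2/2, Yilmaz 0/2 — all within limits.

Yes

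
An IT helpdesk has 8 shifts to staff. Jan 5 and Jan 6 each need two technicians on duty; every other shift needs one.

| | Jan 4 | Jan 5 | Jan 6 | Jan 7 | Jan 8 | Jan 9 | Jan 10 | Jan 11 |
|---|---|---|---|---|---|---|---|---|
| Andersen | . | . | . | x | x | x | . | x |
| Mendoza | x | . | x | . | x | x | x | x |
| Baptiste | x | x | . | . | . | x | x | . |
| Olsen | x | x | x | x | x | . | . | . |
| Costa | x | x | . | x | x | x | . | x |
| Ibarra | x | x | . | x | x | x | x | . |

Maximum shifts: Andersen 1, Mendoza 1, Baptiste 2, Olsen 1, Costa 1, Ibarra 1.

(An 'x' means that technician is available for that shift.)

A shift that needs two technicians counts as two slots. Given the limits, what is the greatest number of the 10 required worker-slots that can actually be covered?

Total capacity across all technicians is 1+1+2+1+1+1 = 7, and 10 slots are needed, so at most 7 can be filled.
An assignment achieving 7: Jan 5→Baptiste+Costa, Jan 6→Mendoza+Olsen, Jan 7→Ibarra, Jan 10→Baptiste, Jan 11→Andersen.
Loads: Andersen 1/1, Mendoza 1/1, Baptiste 2/2, Olsen 1/1, Costa 1/1, Ibarra 1/1.

7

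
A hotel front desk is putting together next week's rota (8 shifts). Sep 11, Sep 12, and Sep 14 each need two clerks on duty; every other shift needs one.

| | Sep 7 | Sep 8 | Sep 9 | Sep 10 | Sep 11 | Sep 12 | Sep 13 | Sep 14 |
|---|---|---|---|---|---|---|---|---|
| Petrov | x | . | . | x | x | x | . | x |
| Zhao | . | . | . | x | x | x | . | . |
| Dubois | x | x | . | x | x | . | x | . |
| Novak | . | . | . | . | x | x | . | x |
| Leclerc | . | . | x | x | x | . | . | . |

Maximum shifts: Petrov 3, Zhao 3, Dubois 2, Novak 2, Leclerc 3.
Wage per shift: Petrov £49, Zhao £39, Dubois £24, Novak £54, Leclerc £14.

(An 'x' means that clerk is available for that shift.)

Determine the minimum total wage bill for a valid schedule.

£369

Sep 8 can only be covered by Dubois, so that assignment is forced.
Sep 9 can only be covered by Leclerc, so that assignment is forced.
Sep 13 can only be covered by Dubois, so that assignment is forced.
Picking the cheapest available clerk for each shift independently would cost £329, but that ignores the shift limits.
An optimal schedule: Sep 7→Petrov, Sep 8→Dubois, Sep 9→Leclerc, Sep 10→Leclerc, Sep 11→Leclerc+Zhao, Sep 12→Zhao+Petrov, Sep 13→Dubois, Sep 14→Petrov+Novak.
Total: 49 + 24 + 14 + 14 + 14 + 39 + 39 + 49 + 24 + 49 + 54 = £369.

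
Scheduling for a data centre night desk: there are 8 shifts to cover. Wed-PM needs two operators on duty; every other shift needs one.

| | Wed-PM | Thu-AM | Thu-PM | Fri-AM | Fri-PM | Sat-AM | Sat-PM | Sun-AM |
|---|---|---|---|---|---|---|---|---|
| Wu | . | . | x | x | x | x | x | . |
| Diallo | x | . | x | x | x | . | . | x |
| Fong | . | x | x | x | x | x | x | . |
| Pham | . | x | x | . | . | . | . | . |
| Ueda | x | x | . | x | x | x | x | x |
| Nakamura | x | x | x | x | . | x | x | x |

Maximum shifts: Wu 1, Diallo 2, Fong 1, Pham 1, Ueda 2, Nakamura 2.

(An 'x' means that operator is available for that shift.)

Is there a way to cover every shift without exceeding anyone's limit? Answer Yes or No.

Yes

One valid schedule: Wed-PM→Diallo+Ueda, Thu-AM→Fong, Thu-PM→Pham, Fri-AM→Nakamura, Fri-PM→Wu, Sat-AM→Ueda, Sat-PM→Nakamura, Sun-AM→Diallo.
Loads: Wu 1/1, Diallo 2/2, Fong 1/1, Pham 1/1, Ueda 2/2, Nakamura 2/2 — all within limits.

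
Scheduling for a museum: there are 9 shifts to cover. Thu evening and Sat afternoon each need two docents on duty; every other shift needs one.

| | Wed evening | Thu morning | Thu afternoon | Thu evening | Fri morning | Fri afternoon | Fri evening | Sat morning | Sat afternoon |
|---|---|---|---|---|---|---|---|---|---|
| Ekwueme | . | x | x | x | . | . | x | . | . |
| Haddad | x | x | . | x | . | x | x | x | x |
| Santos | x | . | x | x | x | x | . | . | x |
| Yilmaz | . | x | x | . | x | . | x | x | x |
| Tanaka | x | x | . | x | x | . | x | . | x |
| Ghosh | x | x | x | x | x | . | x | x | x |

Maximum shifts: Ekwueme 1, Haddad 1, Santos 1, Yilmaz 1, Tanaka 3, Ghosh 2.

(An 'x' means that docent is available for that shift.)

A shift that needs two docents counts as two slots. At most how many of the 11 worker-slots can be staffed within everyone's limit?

Total capacity across all docents is 1+1+1+1+3+2 = 9, and 11 slots are needed, so at most 9 can be filled.
An assignment achieving 9: Wed evening→Santos, Thu morning→Tanaka, Thu afternoon→Ekwueme, Thu evening→Tanaka+Ghosh, Fri morning→Tanaka, Fri afternoon→Haddad, Fri evening→Ghosh, Sat morning→Yilmaz.
Loads: Ekwueme 1/1, Haddad 1/1, Santos 1/1, Yilmaz 1/1, Tanaka 3/3, Ghosh 2/2.

9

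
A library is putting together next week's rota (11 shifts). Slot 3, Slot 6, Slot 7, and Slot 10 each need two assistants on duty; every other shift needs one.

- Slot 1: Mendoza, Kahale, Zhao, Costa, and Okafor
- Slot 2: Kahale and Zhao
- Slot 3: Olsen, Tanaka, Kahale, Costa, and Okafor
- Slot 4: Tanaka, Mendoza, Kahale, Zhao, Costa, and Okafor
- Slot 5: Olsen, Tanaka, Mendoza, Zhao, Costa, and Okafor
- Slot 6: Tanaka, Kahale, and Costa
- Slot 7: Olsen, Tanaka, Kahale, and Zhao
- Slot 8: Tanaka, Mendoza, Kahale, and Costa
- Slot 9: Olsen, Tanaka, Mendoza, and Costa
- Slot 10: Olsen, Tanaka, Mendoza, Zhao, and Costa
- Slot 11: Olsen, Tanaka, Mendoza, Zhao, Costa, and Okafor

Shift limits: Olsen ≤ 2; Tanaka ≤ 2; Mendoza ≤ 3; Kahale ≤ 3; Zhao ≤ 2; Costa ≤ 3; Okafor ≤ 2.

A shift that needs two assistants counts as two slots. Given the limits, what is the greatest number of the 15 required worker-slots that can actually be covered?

Total capacity across all assistants is 2+2+3+3+2+3+2 = 17, and 15 slots are needed, so at most 15 can be filled.
An assignment achieving 15: Slot 1→Mendoza, Slot 2→Kahale, Slot 3→Kahale+Costa, Slot 4→Zhao, Slot 5→Costa, Slot 6→Tanaka+Kahale, Slot 7→Olsen+Tanaka, Slot 8→Mendoza, Slot 9→Olsen, Slot 10→Mendoza+Zhao, Slot 11→Costa.
Loads: Olsen 2/2, Tanaka 2/2, Mendoza 3/3, Kahale 3/3, Zhao 2/2, Costa 3/3, Okafor 0/2.

15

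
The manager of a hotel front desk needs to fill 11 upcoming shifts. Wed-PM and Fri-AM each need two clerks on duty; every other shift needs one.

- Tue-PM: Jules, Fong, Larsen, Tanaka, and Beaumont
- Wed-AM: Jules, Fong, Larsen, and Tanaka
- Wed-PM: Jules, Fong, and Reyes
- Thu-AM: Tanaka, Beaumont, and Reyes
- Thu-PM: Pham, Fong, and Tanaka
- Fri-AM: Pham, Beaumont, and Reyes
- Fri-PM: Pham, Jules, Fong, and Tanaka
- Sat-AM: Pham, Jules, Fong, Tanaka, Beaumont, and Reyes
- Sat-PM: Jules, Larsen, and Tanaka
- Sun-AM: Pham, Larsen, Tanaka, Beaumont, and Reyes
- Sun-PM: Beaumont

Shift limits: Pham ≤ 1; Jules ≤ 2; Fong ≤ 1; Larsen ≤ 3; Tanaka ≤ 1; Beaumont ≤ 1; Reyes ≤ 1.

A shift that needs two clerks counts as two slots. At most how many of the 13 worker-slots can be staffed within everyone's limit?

10

Total capacity across all clerks is 1+2+1+3+1+1+1 = 10, and 13 slots are needed, so at most 10 can be filled.
An assignment achieving 10: Tue-PM→Larsen, Wed-AM→Larsen, Wed-PM→Jules+Fong, Thu-AM→Tanaka, Thu-PM→Pham, Fri-AM→Reyes, Sat-PM→Jules, Sun-AM→Larsen, Sun-PM→Beaumont.
Loads: Pham 1/1, Jules 2/2, Fong 1/1, Larsen 3/3, Tanaka 1/1, Beaumont 1/1, Reyes 1/1.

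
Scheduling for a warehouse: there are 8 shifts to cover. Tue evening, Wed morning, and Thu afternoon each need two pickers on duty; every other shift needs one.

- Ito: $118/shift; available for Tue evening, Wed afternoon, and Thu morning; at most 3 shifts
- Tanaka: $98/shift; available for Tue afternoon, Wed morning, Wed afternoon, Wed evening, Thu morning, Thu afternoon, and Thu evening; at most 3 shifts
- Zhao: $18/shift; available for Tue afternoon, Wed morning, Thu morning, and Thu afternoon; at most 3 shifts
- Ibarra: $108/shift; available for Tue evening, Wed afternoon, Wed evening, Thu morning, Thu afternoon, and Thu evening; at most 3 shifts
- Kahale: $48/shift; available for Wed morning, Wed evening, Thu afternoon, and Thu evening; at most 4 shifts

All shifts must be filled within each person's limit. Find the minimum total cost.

$668

Tue evening can only be covered by Ito and Ibarra, so that assignment is forced.
Picking the cheapest available picker for each shift independently would cost $588, but that ignores the shift limits.
An optimal schedule: Tue afternoon→Zhao, Tue evening→Ibarra+Ito, Wed morning→Zhao+Kahale, Wed afternoon→Tanaka, Wed evening→Kahale, Thu morning→Zhao, Thu afternoon→Kahale+Tanaka, Thu evening→Kahale.
Total: 18 + 108 + 118 + 18 + 48 + 98 + 48 + 18 + 48 + 98 + 48 = $668.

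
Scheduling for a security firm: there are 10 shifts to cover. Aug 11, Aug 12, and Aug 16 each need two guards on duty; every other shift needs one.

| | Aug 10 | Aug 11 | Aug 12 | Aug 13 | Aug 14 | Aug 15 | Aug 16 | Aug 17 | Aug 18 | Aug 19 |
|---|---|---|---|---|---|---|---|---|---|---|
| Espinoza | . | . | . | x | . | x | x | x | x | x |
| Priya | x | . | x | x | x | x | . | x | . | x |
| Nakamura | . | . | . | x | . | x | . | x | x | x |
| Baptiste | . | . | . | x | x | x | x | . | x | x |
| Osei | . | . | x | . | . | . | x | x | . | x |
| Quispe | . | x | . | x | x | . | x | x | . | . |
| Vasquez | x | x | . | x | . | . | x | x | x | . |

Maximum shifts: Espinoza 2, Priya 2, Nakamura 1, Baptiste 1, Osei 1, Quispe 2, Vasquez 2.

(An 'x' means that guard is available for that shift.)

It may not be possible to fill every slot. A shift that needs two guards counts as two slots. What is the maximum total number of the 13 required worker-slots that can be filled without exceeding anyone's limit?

Total capacity across all guards is 2+2+1+1+1+2+2 = 11, and 13 slots are needed, so at most 11 can be filled.
An assignment achieving 11: Aug 10→Priya, Aug 11→Quispe+Vasquez, Aug 12→Priya+Osei, Aug 14→Baptiste, Aug 15→Espinoza, Aug 16→Quispe+Vasquez, Aug 18→Espinoza, Aug 19→Nakamura.
Loads: Espinoza 2/2, Priya 2/2, Nakamura 1/1, Baptiste 1/1, Osei 1/1, Quispe 2/2, Vasquez 2/2.

11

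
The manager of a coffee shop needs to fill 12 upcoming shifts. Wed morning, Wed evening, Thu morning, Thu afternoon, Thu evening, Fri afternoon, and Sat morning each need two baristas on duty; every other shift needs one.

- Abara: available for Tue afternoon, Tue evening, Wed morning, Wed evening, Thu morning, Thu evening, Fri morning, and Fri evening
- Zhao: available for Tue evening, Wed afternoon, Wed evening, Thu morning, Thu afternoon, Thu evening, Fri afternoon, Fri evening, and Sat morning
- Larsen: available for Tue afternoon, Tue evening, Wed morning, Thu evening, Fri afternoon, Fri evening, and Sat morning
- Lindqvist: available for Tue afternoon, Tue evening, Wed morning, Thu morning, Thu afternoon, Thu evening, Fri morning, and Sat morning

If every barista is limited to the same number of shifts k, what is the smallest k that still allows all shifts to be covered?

5

With 4 baristas and 19 worker-slots to fill, someone must work at least ⌈19/4⌉ = 5 shifts, so k ≥ 5.
k = 5 works: Tue afternoon→Abara, Tue evening→Lindqvist, Wed morning→Abara+Larsen, Wed afternoon→Zhao, Wed evening→Abara+Zhao, Thu morning→Abara+Zhao, Thu afternoon→Zhao+Lindqvist, Thu evening→Larsen+Lindqvist, Fri morning→Abara, Fri afternoon→Zhao+Larsen, Fri evening→Larsen, Sat morning→Larsen+Lindqvist.
Loads: Abara 5, Zhao 5, Larsen 5, Lindqvist 4 — all ≤ 5.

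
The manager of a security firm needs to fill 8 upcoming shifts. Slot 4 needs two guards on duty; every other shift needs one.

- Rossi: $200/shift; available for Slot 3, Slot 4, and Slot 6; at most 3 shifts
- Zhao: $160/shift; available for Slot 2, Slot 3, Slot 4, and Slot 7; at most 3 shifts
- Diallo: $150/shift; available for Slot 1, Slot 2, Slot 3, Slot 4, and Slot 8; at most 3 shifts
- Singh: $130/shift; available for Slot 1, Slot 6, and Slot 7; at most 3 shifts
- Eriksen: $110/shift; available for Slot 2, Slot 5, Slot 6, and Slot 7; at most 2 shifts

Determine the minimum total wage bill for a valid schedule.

Slot 5 can only be covered by Eriksen, so that assignment is forced.
Slot 8 can only be covered by Diallo, so that assignment is forced.
Picking the cheapest available guard for each shift independently would cost $1180, but that ignores the shift limits.
An optimal schedule: Slot 1→Singh, Slot 2→Eriksen, Slot 3→Diallo, Slot 4→Diallo+Zhao, Slot 5→Eriksen, Slot 6→Singh, Slot 7→Singh, Slot 8→Diallo.
Total: 130 + 110 + 150 + 150 + 160 + 110 + 130 + 130 + 150 = $1220.

$1220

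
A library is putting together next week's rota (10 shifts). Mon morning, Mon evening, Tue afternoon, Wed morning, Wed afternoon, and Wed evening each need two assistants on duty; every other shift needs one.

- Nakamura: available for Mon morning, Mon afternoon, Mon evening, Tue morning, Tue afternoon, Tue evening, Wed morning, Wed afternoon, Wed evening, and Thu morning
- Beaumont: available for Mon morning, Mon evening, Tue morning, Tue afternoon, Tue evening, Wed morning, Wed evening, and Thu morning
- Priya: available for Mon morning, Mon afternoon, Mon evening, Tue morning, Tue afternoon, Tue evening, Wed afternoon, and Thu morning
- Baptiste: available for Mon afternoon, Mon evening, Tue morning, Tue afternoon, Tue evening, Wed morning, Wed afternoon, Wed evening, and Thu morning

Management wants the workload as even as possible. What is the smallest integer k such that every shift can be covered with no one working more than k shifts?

4

With 4 assistants and 16 worker-slots to fill, someone must work at least ⌈16/4⌉ = 4 shifts, so k ≥ 4.
k = 4 works: Mon morning→Nakamura+Beaumont, Mon afternoon→Nakamura, Mon evening→Priya+Baptiste, Tue morning→Beaumont, Tue afternoon→Priya+Baptiste, Tue evening→Priya, Wed morning→Nakamura+Beaumont, Wed afternoon→Nakamura+Priya, Wed evening→Beaumont+Baptiste, Thu morning→Baptiste.
Loads: Nakamura 4, Beaumont 4, Priya 4, Baptiste 4 — all ≤ 4.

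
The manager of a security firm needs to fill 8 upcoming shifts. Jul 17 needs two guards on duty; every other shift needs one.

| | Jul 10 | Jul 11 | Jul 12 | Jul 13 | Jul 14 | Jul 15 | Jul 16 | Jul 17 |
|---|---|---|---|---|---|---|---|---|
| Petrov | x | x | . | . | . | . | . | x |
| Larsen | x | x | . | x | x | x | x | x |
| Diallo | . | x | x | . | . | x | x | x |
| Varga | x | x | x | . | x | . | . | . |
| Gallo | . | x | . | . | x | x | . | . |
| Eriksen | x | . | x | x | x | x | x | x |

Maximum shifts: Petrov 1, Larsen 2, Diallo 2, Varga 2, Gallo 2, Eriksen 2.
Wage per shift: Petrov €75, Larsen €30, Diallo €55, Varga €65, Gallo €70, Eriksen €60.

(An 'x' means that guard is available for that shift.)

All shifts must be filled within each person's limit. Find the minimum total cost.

Picking the cheapest available guard for each shift independently would cost €320, but that ignores the shift limits.
An optimal schedule: Jul 10→Eriksen, Jul 11→Varga, Jul 12→Diallo, Jul 13→Larsen, Jul 14→Varga, Jul 15→Gallo, Jul 16→Larsen, Jul 17→Diallo+Eriksen.
Total: 60 + 65 + 55 + 30 + 65 + 70 + 30 + 55 + 60 = €490.

€490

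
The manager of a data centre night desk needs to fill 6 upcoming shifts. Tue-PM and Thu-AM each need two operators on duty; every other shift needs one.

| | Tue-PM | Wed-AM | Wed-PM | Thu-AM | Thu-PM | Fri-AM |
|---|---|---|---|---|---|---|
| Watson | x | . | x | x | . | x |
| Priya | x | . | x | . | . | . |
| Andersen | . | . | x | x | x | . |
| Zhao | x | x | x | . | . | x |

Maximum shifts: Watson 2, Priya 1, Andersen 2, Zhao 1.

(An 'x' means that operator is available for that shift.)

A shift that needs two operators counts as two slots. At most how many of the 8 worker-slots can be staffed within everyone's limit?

6

Total capacity across all operators is 2+1+2+1 = 6, and 8 slots are needed, so at most 6 can be filled.
An assignment achieving 6: Tue-PM→Priya, Wed-AM→Zhao, Thu-AM→Watson+Andersen, Thu-PM→Andersen, Fri-AM→Watson.
Loads: Watson 2/2, Priya 1/1, Andersen 2/2, Zhao 1/1.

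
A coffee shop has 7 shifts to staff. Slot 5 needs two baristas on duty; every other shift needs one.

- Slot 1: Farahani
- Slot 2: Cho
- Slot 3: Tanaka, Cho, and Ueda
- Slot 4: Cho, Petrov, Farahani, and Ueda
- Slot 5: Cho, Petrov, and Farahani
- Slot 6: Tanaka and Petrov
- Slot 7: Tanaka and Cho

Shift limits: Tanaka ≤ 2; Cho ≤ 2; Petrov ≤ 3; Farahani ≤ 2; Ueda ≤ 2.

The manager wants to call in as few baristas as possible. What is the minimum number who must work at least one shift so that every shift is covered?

4

8 slots to fill and no one can take more than 3, so at least ⌈8/3⌉ = 3 baristas are needed.
Any 3 baristas together have capacity at most 3+2+2 = 7 < 8 slots, so 3 can never suffice.
Tanaka, Cho, Petrov, and Farahani alone can cover everything: Slot 1→Farahani, Slot 2→Cho, Slot 3→Tanaka, Slot 4→Petrov, Slot 5→Petrov+Farahani, Slot 6→Tanaka, Slot 7→Cho.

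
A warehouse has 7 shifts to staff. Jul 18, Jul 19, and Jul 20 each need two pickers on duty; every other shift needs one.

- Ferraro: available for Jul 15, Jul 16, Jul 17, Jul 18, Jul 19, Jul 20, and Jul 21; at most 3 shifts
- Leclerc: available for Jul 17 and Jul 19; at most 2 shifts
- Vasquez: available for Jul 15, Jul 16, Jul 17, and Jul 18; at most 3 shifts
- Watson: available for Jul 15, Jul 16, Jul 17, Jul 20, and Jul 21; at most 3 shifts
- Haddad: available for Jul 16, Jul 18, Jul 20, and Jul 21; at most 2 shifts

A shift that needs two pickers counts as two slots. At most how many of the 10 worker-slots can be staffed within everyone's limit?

10

Total capacity across all pickers is 3+2+3+3+2 = 13, and 10 slots are needed, so at most 10 can be filled.
An assignment achieving 10: Jul 15→Ferraro, Jul 16→Vasquez, Jul 17→Leclerc, Jul 18→Ferraro+Vasquez, Jul 19→Ferraro+Leclerc, Jul 20→Watson+Haddad, Jul 21→Watson.
Loads: Ferraro 3/3, Leclerc 2/2, Vasquez 2/3, Watson 2/3, Haddad 1/2.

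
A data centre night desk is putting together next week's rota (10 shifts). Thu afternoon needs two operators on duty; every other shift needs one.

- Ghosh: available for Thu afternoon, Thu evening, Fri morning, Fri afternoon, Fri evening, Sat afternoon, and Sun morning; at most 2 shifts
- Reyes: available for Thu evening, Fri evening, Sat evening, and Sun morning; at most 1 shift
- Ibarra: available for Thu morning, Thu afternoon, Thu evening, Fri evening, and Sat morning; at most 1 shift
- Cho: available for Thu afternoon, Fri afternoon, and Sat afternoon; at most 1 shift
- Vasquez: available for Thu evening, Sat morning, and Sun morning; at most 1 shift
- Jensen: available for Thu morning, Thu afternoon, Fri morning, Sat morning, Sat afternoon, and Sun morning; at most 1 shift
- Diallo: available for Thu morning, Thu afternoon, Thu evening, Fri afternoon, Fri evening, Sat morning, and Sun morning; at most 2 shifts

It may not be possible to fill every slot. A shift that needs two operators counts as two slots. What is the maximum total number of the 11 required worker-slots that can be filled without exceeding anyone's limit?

9

Total capacity across all operators is 2+1+1+1+1+1+2 = 9, and 11 slots are needed, so at most 9 can be filled.
An assignment achieving 9: Thu morning→Ibarra, Thu afternoon→Jensen+Diallo, Fri morning→Ghosh, Fri afternoon→Ghosh, Fri evening→Diallo, Sat morning→Vasquez, Sat afternoon→Cho, Sat evening→Reyes.
Loads: Ghosh 2/2, Reyes 1/1, Ibarra 1/1, Cho 1/1, Vasquez 1/1, Jensen 1/1, Diallo 2/2.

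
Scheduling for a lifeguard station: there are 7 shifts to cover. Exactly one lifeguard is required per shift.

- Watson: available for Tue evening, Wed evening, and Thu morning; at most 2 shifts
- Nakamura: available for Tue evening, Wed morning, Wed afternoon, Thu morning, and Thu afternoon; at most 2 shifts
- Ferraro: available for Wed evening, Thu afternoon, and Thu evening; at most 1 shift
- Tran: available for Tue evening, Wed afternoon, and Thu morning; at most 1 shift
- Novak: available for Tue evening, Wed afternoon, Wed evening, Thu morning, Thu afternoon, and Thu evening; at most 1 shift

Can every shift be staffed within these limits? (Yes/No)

Yes

Wed morning can only be covered by Nakamura, so that assignment is forced.
One valid schedule: Tue evening→Watson, Wed morning→Nakamura, Wed afternoon→Nakamura, Wed evening→Watson, Thu morning→Tran, Thu afternoon→Novak, Thu evening→Ferraro.
Loads: Watson 2/2, Nakamura 2/2, Ferraro 1/1, Tran 1/1, Novak 1/1 — all within limits.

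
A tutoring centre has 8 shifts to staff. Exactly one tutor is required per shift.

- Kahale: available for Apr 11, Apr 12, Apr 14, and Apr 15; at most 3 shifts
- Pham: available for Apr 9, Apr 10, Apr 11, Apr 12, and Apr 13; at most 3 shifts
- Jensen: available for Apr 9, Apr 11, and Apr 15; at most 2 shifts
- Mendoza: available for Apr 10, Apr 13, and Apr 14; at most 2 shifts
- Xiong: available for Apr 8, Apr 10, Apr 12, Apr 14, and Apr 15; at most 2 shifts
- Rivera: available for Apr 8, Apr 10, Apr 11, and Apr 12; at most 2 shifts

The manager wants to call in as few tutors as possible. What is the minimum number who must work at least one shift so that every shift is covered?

3

8 slots to fill and no one can take more than 3, so at least ⌈8/3⌉ = 3 tutors are needed.
Kahale, Pham, and Xiong alone can cover everything: Apr 8→Xiong, Apr 9→Pham, Apr 10→Pham, Apr 11→Kahale, Apr 12→Xiong, Apr 13→Pham, Apr 14→Kahale, Apr 15→Kahale.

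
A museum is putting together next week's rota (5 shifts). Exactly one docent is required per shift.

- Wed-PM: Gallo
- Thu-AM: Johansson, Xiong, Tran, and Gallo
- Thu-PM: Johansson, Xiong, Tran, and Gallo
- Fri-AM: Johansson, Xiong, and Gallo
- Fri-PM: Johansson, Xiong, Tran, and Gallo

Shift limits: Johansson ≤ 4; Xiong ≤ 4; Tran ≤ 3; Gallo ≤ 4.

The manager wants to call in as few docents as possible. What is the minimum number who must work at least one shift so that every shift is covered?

2

5 slots to fill and no one can take more than 4, so at least ⌈5/4⌉ = 2 docents are needed.
Johansson and Gallo alone can cover everything: Wed-PM→Gallo, Thu-AM→Johansson, Thu-PM→Johansson, Fri-AM→Johansson, Fri-PM→Johansson.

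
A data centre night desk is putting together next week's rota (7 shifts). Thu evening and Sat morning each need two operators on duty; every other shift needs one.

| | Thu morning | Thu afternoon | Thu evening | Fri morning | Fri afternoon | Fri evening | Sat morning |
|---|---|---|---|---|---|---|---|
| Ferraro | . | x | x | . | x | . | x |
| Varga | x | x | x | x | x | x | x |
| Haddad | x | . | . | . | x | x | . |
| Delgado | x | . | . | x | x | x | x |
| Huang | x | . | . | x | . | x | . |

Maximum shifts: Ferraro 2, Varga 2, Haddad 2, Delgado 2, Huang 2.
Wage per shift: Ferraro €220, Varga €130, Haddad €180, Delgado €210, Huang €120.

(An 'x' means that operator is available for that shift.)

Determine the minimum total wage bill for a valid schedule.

€1510

Thu evening can only be covered by Ferraro and Varga, so that assignment is forced.
Picking the cheapest available operator for each shift independently would cost €1310, but that ignores the shift limits.
An optimal schedule: Thu morning→Huang, Thu afternoon→Varga, Thu evening→Varga+Ferraro, Fri morning→Huang, Fri afternoon→Haddad, Fri evening→Haddad, Sat morning→Delgado+Ferraro.
Total: 120 + 130 + 130 + 220 + 120 + 180 + 180 + 210 + 220 = €1510.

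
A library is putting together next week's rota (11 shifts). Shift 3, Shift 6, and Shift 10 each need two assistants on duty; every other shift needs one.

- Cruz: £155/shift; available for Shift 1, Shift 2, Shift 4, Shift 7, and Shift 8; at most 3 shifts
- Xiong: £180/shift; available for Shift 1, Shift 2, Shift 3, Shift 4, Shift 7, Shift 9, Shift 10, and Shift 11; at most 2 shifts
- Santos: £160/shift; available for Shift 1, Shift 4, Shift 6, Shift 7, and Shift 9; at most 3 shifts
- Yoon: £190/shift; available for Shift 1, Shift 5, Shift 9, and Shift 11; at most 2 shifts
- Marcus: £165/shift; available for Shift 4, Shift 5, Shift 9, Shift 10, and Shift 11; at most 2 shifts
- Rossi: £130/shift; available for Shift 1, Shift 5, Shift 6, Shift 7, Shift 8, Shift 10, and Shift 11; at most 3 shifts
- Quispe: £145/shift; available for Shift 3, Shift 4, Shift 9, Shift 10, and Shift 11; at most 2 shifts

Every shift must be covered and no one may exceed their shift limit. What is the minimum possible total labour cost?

£2135

Shift 3 can only be covered by Xiong and Quispe, so that assignment is forced.
Shift 6 can only be covered by Santos and Rossi, so that assignment is forced.
Picking the cheapest available assistant for each shift independently would cost £1985, but that ignores the shift limits.
An optimal schedule: Shift 1→Cruz, Shift 2→Cruz, Shift 3→Quispe+Xiong, Shift 4→Santos, Shift 5→Rossi, Shift 6→Rossi+Santos, Shift 7→Cruz, Shift 8→Rossi, Shift 9→Santos, Shift 10→Quispe+Marcus, Shift 11→Marcus.
Total: 155 + 155 + 145 + 180 + 160 + 130 + 130 + 160 + 155 + 130 + 160 + 145 + 165 + 165 = £2135.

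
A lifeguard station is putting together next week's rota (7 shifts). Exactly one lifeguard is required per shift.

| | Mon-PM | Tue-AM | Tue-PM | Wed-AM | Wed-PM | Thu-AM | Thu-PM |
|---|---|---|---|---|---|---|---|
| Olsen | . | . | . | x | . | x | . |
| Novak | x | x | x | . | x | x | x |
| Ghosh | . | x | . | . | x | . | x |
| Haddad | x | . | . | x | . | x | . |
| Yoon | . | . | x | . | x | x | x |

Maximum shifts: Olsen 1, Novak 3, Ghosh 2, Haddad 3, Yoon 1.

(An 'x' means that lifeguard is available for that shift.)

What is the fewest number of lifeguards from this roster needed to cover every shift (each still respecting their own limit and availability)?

7 slots to fill and no one can take more than 3, so at least ⌈7/3⌉ = 3 lifeguards are needed.
Novak, Ghosh, and Haddad alone can cover everything: Mon-PM→Novak, Tue-AM→Novak, Tue-PM→Novak, Wed-AM→Haddad, Wed-PM→Ghosh, Thu-AM→Haddad, Thu-PM→Ghosh.

3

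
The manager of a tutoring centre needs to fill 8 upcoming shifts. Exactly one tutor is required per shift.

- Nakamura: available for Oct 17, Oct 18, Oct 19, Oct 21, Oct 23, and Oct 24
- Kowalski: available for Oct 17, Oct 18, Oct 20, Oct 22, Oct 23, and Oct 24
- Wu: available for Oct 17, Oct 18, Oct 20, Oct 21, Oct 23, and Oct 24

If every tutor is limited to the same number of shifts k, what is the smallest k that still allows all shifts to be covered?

3

With 3 tutors and 8 worker-slots to fill, someone must work at least ⌈8/3⌉ = 3 shifts, so k ≥ 3.
k = 3 works: Oct 17→Nakamura, Oct 18→Kowalski, Oct 19→Nakamura, Oct 20→Kowalski, Oct 21→Nakamura, Oct 22→Kowalski, Oct 23→Wu, Oct 24→Wu.
Loads: Nakamura 3, Kowalski 3, Wu 2 — all ≤ 3.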